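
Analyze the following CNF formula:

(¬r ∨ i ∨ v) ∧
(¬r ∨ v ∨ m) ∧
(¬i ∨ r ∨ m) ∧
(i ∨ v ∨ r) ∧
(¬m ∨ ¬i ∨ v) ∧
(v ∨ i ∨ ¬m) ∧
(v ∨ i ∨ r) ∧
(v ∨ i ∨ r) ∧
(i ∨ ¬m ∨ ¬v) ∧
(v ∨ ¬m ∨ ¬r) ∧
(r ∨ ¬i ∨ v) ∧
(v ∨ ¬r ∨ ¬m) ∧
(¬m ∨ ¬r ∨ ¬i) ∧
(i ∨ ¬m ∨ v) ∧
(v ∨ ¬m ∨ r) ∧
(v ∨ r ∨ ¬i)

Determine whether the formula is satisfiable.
Yes

Yes, the formula is satisfiable.

One satisfying assignment is: m=False, v=True, i=False, r=False

Verification: With this assignment, all 16 clauses evaluate to true.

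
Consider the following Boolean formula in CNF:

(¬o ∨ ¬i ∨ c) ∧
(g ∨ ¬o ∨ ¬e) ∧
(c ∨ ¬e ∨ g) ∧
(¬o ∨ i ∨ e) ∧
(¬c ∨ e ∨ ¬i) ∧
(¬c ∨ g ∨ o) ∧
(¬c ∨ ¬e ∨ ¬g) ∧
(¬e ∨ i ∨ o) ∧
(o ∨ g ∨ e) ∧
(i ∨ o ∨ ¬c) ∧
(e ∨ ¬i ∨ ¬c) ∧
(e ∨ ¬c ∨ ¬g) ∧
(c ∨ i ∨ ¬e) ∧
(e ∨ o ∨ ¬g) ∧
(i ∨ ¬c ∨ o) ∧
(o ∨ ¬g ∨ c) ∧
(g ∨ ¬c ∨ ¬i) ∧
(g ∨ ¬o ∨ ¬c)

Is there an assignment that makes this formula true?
No

No, the formula is not satisfiable.

No assignment of truth values to the variables can make all 18 clauses true simultaneously.

The formula is UNSAT (unsatisfiable).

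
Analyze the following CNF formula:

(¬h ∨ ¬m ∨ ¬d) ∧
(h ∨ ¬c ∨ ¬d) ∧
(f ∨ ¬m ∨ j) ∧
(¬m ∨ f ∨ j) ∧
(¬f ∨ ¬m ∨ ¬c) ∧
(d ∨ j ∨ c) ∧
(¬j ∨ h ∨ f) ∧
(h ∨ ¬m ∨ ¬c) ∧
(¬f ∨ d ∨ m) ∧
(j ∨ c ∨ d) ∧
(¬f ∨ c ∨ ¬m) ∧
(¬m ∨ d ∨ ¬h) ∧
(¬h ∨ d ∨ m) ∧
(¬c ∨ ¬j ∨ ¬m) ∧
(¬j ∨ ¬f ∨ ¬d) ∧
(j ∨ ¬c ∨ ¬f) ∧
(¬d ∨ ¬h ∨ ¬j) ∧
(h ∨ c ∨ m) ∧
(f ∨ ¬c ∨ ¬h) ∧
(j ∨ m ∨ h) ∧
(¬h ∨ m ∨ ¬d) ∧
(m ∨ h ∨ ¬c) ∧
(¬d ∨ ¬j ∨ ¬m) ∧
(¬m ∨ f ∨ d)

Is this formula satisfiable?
No

No, the formula is not satisfiable.

No assignment of truth values to the variables can make all 24 clauses true simultaneously.

The formula is UNSAT (unsatisfiable).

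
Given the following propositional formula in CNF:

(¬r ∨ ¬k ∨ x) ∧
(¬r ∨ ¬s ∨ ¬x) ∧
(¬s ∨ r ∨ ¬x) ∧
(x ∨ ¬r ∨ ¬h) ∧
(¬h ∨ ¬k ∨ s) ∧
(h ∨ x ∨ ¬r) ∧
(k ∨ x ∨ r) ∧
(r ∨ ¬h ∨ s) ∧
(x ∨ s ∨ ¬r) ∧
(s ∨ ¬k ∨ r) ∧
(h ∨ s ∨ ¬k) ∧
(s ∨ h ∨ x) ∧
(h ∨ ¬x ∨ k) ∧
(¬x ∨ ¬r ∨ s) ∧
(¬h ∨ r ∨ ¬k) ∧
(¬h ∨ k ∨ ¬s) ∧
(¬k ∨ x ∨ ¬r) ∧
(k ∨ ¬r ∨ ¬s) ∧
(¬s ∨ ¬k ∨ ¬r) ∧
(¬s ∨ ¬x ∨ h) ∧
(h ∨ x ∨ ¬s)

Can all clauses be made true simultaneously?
No

No, the formula is not satisfiable.

No assignment of truth values to the variables can make all 21 clauses true simultaneously.

The formula is UNSAT (unsatisfiable).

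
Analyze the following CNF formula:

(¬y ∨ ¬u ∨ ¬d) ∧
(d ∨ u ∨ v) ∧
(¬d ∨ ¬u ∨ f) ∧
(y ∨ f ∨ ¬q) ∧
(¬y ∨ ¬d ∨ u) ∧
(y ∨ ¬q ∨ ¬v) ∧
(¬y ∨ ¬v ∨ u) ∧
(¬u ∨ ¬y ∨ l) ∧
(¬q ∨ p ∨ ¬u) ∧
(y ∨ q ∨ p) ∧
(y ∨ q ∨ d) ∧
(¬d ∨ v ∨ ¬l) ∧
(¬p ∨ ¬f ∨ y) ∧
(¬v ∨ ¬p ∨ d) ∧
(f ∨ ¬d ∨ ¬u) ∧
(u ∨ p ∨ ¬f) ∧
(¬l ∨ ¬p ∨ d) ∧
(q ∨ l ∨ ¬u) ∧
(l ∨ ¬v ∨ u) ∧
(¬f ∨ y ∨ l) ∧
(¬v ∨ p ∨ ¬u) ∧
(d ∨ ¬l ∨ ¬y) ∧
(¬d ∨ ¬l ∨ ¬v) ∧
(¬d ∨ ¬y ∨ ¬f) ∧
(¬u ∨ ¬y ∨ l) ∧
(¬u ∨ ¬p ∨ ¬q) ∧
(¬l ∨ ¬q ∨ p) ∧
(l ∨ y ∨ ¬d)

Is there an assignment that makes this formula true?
No

No, the formula is not satisfiable.

No assignment of truth values to the variables can make all 28 clauses true simultaneously.

The formula is UNSAT (unsatisfiable).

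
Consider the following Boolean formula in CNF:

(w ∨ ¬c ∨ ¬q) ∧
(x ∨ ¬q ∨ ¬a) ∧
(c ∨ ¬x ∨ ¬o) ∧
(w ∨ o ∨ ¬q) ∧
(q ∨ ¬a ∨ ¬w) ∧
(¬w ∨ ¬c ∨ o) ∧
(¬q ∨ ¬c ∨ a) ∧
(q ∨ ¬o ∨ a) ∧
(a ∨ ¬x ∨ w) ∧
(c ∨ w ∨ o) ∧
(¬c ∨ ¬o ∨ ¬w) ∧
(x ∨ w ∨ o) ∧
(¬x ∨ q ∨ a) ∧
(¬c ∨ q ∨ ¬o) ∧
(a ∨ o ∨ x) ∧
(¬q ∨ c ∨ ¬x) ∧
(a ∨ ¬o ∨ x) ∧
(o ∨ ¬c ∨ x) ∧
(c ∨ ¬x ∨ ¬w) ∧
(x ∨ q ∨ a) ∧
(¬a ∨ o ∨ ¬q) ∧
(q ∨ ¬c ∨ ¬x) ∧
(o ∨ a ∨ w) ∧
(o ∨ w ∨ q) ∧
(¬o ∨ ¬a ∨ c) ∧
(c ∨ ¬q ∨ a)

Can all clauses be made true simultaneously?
No

No, the formula is not satisfiable.

No assignment of truth values to the variables can make all 26 clauses true simultaneously.

The formula is UNSAT (unsatisfiable).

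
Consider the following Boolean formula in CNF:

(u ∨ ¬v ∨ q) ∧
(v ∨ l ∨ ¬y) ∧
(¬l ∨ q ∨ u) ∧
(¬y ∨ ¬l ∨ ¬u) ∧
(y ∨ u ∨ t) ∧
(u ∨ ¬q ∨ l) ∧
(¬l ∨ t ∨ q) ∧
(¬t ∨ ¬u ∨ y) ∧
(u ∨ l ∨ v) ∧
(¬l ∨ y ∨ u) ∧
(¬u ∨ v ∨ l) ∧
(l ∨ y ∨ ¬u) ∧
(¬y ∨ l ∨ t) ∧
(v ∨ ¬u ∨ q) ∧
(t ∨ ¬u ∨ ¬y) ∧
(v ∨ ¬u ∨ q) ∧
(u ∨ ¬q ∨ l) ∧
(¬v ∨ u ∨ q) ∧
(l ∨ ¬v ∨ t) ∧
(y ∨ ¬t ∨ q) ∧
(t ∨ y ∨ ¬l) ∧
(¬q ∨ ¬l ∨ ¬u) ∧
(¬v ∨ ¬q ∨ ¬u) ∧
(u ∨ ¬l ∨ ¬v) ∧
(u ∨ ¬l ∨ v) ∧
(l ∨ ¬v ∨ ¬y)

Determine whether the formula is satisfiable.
No

No, the formula is not satisfiable.

No assignment of truth values to the variables can make all 26 clauses true simultaneously.

The formula is UNSAT (unsatisfiable).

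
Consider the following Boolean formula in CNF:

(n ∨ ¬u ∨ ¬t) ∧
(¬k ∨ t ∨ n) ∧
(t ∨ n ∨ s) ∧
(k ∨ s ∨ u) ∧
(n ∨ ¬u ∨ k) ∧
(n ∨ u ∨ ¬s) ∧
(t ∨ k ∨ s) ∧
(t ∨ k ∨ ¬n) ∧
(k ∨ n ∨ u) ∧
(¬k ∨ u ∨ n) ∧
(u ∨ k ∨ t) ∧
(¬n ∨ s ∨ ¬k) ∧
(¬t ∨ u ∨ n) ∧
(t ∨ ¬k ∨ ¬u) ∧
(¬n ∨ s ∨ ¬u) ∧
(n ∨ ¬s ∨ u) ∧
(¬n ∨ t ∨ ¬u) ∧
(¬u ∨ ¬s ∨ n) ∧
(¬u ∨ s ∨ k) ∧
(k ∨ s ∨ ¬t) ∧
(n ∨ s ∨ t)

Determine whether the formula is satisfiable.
Yes

Yes, the formula is satisfiable.

One satisfying assignment is: s=True, k=False, n=True, t=True, u=False

Verification: With this assignment, all 21 clauses evaluate to true.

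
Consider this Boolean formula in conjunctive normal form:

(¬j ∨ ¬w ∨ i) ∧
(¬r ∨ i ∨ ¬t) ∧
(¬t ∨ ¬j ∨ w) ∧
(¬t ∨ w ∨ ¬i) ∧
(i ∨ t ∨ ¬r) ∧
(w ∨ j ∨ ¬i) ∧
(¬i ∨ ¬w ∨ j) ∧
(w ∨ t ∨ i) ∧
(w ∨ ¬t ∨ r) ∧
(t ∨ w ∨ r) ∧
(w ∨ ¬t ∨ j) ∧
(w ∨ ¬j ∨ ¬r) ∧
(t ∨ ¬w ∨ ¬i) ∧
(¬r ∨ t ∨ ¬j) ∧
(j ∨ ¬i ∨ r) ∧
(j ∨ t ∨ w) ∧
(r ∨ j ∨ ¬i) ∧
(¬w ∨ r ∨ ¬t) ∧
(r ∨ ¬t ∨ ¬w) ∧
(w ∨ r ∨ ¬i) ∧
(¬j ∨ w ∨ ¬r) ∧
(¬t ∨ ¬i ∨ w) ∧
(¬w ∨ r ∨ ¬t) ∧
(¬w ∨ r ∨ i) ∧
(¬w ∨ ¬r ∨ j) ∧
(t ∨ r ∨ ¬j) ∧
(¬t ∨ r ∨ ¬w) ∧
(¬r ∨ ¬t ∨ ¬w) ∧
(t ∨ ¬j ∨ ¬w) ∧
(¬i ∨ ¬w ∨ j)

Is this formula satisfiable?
No

No, the formula is not satisfiable.

No assignment of truth values to the variables can make all 30 clauses true simultaneously.

The formula is UNSAT (unsatisfiable).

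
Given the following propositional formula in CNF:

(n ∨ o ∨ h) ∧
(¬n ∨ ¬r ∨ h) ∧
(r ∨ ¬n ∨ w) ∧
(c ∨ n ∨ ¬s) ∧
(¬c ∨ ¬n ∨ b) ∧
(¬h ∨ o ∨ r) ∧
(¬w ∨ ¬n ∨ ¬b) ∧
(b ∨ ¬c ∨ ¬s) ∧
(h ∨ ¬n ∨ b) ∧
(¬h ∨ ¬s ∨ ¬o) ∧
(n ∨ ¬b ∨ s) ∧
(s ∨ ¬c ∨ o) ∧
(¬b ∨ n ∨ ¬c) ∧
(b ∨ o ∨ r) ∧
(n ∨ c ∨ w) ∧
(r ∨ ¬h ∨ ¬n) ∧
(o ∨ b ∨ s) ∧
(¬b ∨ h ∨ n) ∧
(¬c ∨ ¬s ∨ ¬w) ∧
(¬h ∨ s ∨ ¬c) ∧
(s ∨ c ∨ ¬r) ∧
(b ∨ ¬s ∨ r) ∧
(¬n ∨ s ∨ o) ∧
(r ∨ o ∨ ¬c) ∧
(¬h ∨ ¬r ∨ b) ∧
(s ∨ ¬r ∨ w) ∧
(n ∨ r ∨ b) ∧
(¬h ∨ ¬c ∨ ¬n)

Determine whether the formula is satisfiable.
Yes

Yes, the formula is satisfiable.

One satisfying assignment is: b=True, o=False, w=False, s=True, h=True, r=True, c=False, n=True

Verification: With this assignment, all 28 clauses evaluate to true.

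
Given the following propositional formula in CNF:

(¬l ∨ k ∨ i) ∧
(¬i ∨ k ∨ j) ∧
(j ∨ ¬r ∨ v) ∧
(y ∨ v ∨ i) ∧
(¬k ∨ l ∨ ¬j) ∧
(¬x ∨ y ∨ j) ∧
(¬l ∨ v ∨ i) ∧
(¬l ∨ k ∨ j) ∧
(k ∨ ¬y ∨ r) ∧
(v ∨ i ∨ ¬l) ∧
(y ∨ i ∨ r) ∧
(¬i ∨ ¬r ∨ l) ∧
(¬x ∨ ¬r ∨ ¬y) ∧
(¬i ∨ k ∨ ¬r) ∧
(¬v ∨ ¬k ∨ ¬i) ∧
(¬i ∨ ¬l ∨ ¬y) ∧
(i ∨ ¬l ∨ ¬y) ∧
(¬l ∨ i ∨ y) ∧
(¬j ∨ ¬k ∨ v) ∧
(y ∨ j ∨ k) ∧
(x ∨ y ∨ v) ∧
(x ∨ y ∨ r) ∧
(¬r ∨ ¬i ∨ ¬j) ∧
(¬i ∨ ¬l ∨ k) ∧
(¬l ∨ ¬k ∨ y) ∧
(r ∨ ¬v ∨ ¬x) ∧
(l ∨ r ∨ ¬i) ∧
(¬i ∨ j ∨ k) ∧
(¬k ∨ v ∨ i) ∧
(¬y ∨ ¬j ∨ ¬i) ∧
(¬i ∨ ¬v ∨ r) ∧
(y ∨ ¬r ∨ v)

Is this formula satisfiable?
Yes

Yes, the formula is satisfiable.

One satisfying assignment is: k=False, r=True, i=False, j=True, y=True, x=False, l=False, v=False

Verification: With this assignment, all 32 clauses evaluate to true.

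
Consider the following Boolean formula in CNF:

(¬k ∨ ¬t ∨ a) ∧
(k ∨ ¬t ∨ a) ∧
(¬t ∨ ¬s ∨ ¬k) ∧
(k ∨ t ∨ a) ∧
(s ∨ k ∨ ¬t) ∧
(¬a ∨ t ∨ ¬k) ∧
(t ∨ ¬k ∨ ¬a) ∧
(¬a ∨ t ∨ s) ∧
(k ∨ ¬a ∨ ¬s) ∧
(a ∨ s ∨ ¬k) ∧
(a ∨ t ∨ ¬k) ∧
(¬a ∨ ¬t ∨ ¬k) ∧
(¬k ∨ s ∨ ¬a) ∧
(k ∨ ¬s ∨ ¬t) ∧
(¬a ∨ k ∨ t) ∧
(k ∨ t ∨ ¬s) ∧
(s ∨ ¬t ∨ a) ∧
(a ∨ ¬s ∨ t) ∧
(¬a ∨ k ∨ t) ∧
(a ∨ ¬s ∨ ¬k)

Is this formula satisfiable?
No

No, the formula is not satisfiable.

No assignment of truth values to the variables can make all 20 clauses true simultaneously.

The formula is UNSAT (unsatisfiable).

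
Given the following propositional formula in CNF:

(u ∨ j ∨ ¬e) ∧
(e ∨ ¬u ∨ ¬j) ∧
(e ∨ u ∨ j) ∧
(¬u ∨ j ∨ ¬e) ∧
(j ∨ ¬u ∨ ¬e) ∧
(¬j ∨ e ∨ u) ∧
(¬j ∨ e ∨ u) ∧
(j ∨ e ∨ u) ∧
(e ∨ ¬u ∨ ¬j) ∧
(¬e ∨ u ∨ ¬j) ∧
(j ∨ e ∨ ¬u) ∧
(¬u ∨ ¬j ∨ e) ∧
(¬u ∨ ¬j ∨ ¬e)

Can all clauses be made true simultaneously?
No

No, the formula is not satisfiable.

No assignment of truth values to the variables can make all 13 clauses true simultaneously.

The formula is UNSAT (unsatisfiable).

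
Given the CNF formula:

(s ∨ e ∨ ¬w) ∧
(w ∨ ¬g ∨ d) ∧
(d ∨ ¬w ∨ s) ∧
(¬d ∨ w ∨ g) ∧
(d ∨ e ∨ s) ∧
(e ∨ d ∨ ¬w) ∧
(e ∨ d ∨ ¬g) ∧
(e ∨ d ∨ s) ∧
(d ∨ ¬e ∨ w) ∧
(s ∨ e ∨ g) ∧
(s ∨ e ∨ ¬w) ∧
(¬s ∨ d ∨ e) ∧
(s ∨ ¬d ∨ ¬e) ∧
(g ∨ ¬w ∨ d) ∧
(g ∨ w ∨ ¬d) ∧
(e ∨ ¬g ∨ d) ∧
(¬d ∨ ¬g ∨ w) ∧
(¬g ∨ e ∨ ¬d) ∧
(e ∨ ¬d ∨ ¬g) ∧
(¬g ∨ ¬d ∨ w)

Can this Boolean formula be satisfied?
Yes

Yes, the formula is satisfiable.

One satisfying assignment is: d=False, w=True, s=True, g=True, e=True

Verification: With this assignment, all 20 clauses evaluate to true.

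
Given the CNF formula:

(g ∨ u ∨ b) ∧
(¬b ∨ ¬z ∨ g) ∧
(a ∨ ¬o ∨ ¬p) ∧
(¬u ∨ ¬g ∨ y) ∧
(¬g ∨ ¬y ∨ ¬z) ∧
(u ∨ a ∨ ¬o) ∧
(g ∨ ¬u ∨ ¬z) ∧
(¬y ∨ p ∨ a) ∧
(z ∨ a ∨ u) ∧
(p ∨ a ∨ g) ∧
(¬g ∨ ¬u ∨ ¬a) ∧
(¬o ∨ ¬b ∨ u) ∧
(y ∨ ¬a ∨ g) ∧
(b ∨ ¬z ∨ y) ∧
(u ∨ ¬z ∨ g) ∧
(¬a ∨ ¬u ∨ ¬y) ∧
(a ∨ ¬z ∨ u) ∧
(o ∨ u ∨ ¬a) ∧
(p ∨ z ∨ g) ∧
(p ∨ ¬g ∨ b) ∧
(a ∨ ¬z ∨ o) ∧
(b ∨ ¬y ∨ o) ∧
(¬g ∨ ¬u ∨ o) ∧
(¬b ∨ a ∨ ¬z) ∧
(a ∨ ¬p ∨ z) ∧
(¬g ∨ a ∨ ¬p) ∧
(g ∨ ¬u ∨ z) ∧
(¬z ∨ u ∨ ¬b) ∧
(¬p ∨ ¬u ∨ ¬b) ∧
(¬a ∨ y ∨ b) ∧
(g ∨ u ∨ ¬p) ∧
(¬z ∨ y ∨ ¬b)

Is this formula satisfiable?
Yes

Yes, the formula is satisfiable.

One satisfying assignment is: y=True, z=False, g=True, p=True, b=False, u=False, a=True, o=True

Verification: With this assignment, all 32 clauses evaluate to true.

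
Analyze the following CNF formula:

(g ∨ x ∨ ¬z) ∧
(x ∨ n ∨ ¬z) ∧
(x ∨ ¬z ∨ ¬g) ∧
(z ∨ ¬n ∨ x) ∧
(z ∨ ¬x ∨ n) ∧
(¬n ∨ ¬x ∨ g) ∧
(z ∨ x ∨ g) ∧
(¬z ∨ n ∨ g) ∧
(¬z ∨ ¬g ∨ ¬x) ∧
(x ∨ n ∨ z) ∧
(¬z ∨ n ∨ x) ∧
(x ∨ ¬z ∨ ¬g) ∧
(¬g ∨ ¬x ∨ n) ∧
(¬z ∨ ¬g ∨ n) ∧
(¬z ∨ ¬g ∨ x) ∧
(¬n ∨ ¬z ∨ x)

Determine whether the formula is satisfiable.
Yes

Yes, the formula is satisfiable.

One satisfying assignment is: x=True, n=True, g=True, z=False

Verification: With this assignment, all 16 clauses evaluate to true.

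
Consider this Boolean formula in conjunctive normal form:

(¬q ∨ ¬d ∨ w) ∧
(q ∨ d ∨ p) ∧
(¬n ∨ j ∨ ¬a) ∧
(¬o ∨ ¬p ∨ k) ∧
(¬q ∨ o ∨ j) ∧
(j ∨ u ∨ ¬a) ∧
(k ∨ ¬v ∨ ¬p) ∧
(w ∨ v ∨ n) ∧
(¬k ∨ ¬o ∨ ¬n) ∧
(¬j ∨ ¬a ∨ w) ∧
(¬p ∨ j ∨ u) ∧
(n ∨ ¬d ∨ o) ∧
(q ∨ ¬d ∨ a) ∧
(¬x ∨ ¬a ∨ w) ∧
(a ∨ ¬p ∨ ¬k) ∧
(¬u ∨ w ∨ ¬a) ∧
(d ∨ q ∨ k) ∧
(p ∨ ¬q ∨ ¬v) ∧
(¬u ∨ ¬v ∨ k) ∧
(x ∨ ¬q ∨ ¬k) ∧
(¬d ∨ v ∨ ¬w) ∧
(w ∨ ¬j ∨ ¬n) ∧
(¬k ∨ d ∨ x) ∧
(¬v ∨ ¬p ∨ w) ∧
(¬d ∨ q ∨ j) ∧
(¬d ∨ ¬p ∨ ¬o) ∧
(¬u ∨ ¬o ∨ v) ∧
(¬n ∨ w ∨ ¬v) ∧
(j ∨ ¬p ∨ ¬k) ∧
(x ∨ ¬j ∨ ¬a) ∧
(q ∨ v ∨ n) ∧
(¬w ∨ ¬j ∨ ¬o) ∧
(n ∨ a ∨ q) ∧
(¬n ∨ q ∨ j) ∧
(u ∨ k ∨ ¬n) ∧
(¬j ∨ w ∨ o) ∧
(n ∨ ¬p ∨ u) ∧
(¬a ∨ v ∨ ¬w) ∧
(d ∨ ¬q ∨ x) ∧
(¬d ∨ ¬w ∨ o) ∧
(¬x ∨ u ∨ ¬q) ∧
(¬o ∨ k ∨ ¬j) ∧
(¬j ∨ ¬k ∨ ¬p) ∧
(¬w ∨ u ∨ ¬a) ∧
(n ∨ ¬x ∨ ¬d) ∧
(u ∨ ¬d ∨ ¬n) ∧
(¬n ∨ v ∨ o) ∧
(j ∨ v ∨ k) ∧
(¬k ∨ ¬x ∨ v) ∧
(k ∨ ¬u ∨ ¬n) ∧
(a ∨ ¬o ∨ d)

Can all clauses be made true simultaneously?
Yes

Yes, the formula is satisfiable.

One satisfying assignment is: n=False, d=False, k=False, j=True, u=True, q=True, v=False, a=False, p=True, x=True, o=False, w=True

Verification: With this assignment, all 51 clauses evaluate to true.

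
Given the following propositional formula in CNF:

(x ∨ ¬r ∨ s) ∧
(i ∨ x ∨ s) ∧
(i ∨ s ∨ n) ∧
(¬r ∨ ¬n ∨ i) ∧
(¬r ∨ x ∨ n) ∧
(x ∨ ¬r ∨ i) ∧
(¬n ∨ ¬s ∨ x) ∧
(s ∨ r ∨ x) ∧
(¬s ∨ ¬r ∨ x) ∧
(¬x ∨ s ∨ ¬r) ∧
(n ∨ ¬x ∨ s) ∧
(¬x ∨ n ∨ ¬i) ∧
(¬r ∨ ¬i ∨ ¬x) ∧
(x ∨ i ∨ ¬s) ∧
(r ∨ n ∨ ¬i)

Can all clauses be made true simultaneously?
Yes

Yes, the formula is satisfiable.

One satisfying assignment is: x=True, n=True, r=False, s=False, i=False

Verification: With this assignment, all 15 clauses evaluate to true.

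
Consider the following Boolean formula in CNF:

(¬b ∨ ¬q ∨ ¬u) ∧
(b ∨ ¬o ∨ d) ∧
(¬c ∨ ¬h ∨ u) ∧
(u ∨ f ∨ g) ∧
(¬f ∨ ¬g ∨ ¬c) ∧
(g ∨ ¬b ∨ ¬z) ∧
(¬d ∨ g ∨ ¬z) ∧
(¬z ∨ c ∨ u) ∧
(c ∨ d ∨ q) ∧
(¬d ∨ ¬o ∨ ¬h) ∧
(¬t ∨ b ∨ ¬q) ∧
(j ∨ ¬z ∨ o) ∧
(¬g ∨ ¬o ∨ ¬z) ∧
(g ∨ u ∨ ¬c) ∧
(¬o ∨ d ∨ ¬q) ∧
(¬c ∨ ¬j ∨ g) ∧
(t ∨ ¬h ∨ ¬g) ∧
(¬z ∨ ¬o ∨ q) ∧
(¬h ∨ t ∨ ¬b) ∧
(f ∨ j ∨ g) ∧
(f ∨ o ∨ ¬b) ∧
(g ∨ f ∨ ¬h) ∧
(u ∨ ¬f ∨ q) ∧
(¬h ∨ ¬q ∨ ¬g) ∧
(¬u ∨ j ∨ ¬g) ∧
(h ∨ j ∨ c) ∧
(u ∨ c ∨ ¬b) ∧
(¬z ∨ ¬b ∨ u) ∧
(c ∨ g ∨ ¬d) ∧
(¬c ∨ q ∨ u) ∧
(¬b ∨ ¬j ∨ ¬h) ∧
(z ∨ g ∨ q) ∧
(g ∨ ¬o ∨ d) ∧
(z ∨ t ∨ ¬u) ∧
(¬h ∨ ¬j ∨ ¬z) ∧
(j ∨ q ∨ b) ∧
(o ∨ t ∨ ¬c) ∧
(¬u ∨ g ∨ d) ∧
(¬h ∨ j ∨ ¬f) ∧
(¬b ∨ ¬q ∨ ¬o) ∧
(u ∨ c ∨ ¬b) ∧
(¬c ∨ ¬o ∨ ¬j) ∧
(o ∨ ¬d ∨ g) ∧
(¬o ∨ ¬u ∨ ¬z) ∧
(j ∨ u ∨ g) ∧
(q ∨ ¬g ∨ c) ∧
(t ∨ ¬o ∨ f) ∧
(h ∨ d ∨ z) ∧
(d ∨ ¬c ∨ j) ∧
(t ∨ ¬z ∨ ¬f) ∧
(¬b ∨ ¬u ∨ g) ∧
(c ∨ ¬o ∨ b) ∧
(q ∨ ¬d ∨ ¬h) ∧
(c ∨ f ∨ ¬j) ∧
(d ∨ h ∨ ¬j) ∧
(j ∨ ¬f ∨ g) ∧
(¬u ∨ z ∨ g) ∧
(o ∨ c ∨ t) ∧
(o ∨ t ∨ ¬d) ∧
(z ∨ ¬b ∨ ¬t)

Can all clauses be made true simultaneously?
Yes

Yes, the formula is satisfiable.

One satisfying assignment is: z=False, c=True, u=True, g=True, d=False, h=True, q=False, j=True, f=False, t=True, b=False, o=False

Verification: With this assignment, all 60 clauses evaluate to true.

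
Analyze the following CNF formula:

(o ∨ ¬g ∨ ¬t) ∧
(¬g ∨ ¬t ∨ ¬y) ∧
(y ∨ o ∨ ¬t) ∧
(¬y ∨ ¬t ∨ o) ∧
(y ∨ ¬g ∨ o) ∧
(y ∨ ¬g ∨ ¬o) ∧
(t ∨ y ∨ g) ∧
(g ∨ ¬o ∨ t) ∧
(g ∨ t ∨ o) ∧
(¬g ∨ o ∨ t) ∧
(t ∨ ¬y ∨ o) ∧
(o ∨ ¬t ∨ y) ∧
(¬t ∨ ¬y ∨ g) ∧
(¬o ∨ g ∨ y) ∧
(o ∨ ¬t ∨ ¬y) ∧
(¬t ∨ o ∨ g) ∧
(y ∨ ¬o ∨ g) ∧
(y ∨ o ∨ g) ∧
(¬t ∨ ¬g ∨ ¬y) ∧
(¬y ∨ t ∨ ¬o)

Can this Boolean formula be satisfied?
No

No, the formula is not satisfiable.

No assignment of truth values to the variables can make all 20 clauses true simultaneously.

The formula is UNSAT (unsatisfiable).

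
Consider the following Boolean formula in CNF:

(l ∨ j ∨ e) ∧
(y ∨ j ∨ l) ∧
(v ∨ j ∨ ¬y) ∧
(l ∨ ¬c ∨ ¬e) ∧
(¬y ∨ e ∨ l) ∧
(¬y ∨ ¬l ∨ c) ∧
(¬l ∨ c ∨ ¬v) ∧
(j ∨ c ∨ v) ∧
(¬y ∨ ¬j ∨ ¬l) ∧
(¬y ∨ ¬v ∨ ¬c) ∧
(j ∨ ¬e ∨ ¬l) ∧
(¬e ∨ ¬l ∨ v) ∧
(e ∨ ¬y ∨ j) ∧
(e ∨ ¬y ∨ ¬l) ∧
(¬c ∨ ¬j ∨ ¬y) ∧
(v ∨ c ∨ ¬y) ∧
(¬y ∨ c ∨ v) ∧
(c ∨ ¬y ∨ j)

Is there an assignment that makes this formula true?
Yes

Yes, the formula is satisfiable.

One satisfying assignment is: e=False, l=False, y=False, c=False, v=False, j=True

Verification: With this assignment, all 18 clauses evaluate to true.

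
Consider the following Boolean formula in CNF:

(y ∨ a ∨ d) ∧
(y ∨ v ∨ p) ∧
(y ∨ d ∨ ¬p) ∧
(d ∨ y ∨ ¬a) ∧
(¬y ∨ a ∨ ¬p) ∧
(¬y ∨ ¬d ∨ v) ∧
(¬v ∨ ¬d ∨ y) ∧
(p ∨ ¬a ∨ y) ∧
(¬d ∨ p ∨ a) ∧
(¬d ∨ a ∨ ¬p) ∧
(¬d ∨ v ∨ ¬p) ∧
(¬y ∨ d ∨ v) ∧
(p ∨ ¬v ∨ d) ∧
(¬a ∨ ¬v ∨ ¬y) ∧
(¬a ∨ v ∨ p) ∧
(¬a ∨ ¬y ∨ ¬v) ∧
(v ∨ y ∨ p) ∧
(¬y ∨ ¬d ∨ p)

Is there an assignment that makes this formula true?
No

No, the formula is not satisfiable.

No assignment of truth values to the variables can make all 18 clauses true simultaneously.

The formula is UNSAT (unsatisfiable).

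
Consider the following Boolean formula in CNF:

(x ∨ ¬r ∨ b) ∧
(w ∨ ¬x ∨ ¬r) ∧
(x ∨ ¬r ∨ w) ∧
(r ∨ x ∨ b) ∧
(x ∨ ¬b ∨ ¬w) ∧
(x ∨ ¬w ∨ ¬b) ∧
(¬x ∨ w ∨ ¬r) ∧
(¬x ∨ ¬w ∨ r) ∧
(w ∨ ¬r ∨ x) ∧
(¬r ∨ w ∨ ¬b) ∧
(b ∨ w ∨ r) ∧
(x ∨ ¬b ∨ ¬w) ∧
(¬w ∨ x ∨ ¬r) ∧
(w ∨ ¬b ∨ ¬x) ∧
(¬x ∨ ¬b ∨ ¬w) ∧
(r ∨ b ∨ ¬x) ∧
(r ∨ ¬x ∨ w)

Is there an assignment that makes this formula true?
Yes

Yes, the formula is satisfiable.

One satisfying assignment is: b=True, w=False, x=False, r=False

Verification: With this assignment, all 17 clauses evaluate to true.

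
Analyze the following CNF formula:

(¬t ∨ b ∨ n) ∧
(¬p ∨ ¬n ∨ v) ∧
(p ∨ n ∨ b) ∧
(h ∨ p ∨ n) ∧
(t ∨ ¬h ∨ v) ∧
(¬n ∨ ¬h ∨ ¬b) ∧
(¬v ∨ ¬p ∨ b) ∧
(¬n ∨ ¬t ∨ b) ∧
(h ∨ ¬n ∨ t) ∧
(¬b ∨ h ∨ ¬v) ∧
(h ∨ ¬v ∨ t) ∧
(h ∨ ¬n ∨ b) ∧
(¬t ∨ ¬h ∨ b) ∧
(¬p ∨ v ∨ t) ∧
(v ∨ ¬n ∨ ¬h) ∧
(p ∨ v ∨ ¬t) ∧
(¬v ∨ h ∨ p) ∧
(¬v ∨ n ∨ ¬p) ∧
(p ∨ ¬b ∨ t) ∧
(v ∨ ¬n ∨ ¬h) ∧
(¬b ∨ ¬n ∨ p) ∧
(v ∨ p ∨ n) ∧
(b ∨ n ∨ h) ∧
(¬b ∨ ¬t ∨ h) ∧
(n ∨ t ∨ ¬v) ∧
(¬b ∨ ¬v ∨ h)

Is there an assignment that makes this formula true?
Yes

Yes, the formula is satisfiable.

One satisfying assignment is: n=False, h=True, b=True, v=True, p=False, t=True

Verification: With this assignment, all 26 clauses evaluate to true.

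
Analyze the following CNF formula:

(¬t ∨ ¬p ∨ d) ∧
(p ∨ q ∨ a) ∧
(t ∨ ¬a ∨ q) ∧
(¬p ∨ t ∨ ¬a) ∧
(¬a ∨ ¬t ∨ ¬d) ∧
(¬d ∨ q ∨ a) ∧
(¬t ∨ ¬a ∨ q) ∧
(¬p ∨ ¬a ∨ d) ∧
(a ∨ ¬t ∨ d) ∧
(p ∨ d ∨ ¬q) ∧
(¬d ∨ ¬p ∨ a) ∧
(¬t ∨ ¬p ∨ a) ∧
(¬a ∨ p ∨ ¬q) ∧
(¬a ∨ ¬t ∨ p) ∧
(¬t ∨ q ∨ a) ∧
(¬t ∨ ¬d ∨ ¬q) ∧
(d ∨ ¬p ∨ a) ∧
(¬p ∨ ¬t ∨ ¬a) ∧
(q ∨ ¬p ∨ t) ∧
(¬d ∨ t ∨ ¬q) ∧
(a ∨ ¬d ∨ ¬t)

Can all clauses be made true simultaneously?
No

No, the formula is not satisfiable.

No assignment of truth values to the variables can make all 21 clauses true simultaneously.

The formula is UNSAT (unsatisfiable).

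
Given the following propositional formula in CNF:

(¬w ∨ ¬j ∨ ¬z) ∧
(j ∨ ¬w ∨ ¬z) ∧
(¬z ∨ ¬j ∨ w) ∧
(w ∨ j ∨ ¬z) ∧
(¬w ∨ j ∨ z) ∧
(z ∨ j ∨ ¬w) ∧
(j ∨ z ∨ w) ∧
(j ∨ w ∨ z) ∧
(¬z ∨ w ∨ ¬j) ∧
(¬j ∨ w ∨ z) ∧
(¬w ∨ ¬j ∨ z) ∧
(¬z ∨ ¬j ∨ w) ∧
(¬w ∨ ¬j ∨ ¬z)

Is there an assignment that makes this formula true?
No

No, the formula is not satisfiable.

No assignment of truth values to the variables can make all 13 clauses true simultaneously.

The formula is UNSAT (unsatisfiable).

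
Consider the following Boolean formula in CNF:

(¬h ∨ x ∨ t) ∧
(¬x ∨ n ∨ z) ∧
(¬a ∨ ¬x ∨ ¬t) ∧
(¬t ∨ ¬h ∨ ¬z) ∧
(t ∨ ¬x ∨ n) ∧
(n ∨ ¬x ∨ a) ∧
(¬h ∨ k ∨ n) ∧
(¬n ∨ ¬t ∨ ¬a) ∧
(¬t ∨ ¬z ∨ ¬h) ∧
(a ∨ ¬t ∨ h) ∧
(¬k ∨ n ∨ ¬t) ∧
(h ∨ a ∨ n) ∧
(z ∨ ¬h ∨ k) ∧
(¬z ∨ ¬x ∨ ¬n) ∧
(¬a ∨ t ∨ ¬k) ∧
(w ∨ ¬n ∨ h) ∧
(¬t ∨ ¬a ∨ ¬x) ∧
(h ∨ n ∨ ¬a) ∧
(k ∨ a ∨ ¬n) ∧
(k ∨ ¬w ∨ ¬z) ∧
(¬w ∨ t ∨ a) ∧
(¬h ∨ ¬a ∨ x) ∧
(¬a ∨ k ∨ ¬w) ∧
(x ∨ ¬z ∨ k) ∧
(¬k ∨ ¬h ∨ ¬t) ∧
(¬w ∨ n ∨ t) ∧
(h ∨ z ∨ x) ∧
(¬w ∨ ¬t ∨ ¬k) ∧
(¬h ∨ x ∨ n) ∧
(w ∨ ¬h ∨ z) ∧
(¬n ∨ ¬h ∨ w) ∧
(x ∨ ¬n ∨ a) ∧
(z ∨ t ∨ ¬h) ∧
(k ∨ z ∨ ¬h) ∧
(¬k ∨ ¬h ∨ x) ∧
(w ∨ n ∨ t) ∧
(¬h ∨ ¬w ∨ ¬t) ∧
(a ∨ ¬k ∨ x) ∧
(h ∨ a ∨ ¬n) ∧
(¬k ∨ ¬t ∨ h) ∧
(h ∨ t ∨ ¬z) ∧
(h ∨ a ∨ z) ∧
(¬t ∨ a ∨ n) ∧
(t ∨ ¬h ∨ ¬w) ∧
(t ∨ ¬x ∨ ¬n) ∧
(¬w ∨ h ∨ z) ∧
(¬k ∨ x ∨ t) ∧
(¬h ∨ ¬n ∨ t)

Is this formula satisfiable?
No

No, the formula is not satisfiable.

No assignment of truth values to the variables can make all 48 clauses true simultaneously.

The formula is UNSAT (unsatisfiable).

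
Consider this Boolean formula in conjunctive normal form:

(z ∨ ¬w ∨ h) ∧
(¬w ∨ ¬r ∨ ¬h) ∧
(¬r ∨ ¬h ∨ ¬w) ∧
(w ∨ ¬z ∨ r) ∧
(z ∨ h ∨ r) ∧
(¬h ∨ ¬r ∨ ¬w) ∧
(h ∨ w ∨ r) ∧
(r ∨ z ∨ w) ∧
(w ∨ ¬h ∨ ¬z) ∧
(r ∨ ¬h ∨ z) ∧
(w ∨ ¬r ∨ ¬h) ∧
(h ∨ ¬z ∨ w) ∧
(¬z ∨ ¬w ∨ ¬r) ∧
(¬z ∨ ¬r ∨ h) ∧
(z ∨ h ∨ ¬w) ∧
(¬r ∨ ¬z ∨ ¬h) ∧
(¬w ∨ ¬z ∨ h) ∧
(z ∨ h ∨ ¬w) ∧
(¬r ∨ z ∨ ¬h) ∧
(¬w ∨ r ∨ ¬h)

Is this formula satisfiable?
Yes

Yes, the formula is satisfiable.

One satisfying assignment is: z=False, w=False, h=False, r=True

Verification: With this assignment, all 20 clauses evaluate to true.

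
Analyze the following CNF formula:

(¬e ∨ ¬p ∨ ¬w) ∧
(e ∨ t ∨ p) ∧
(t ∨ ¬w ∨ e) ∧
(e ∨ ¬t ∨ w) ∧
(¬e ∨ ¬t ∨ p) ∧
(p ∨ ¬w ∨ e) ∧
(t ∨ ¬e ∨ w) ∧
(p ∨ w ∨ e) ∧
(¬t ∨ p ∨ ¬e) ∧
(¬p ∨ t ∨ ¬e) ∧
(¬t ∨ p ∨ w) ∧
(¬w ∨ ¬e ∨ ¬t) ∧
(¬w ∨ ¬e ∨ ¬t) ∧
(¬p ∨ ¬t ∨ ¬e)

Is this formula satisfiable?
Yes

Yes, the formula is satisfiable.

One satisfying assignment is: e=False, w=False, t=False, p=True

Verification: With this assignment, all 14 clauses evaluate to true.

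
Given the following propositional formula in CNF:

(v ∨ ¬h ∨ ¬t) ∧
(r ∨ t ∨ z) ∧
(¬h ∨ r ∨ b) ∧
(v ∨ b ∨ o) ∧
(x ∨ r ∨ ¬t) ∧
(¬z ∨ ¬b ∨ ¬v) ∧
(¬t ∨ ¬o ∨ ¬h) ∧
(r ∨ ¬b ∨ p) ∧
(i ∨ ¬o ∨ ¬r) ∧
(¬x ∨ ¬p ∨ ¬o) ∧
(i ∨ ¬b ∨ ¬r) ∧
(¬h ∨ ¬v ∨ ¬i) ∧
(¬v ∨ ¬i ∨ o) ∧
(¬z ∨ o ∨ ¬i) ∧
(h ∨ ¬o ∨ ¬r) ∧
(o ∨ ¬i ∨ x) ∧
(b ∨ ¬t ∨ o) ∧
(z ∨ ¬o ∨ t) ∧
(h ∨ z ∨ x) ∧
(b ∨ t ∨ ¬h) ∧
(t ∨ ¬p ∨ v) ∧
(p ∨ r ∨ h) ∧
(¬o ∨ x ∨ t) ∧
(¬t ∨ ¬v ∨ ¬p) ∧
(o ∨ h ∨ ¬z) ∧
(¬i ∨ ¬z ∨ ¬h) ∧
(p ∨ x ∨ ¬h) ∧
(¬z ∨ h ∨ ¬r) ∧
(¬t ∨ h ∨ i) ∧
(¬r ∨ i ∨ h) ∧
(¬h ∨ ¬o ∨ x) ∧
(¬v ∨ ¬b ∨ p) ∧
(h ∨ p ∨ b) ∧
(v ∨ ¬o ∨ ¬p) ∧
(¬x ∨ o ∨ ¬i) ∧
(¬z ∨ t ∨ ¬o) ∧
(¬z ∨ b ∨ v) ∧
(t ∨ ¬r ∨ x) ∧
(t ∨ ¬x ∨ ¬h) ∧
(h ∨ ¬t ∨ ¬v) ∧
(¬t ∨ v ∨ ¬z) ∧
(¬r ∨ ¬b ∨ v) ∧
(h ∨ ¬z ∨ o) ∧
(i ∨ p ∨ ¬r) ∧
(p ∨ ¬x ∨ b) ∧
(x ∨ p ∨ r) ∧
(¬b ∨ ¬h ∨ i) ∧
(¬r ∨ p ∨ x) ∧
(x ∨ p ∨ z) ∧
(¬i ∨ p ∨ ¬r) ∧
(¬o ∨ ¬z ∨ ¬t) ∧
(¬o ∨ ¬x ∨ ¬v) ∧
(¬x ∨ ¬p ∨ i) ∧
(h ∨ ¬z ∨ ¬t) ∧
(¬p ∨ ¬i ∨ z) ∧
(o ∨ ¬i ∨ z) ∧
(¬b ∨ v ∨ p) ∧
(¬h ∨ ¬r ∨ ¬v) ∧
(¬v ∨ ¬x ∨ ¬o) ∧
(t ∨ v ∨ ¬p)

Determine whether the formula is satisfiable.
No

No, the formula is not satisfiable.

No assignment of truth values to the variables can make all 60 clauses true simultaneously.

The formula is UNSAT (unsatisfiable).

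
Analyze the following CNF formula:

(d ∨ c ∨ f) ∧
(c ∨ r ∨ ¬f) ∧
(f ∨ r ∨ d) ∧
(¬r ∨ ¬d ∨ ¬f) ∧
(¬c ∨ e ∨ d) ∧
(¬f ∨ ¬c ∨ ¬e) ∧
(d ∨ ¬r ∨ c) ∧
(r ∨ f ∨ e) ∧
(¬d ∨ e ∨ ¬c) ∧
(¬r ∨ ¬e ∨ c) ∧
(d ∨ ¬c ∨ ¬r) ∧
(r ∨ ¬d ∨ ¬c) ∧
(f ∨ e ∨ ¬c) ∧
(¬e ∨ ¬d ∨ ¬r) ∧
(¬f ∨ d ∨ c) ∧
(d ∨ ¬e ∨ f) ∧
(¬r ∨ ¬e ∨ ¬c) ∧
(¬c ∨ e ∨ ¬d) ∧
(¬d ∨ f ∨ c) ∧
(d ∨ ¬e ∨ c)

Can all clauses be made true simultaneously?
No

No, the formula is not satisfiable.

No assignment of truth values to the variables can make all 20 clauses true simultaneously.

The formula is UNSAT (unsatisfiable).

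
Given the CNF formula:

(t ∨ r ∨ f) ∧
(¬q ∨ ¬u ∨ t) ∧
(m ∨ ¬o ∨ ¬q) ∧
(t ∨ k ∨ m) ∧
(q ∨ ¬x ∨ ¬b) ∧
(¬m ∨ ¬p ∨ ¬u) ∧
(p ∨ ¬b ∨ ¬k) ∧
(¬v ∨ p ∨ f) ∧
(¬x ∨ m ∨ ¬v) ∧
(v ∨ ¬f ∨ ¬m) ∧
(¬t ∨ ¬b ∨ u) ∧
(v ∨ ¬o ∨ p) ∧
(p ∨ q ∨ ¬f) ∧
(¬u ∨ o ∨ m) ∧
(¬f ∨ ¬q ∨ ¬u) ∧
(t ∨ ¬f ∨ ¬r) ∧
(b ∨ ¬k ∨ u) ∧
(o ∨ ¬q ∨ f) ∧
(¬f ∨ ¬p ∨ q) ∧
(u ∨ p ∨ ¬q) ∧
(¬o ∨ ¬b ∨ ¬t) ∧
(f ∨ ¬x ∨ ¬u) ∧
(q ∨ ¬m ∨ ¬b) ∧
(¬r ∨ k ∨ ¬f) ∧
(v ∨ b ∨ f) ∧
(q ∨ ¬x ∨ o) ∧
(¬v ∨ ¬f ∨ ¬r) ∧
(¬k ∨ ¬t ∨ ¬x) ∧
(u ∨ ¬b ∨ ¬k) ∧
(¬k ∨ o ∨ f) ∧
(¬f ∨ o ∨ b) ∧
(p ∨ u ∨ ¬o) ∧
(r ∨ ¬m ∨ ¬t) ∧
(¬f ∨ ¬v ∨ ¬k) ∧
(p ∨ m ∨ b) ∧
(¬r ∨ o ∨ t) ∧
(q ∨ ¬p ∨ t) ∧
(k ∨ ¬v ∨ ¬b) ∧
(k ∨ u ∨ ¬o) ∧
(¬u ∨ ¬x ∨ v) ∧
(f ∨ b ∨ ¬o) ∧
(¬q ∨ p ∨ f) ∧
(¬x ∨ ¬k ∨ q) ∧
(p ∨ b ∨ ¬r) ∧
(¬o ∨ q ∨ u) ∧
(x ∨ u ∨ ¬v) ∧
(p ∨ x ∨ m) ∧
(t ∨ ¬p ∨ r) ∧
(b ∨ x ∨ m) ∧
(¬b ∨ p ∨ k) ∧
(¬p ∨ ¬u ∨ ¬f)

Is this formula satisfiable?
No

No, the formula is not satisfiable.

No assignment of truth values to the variables can make all 51 clauses true simultaneously.

The formula is UNSAT (unsatisfiable).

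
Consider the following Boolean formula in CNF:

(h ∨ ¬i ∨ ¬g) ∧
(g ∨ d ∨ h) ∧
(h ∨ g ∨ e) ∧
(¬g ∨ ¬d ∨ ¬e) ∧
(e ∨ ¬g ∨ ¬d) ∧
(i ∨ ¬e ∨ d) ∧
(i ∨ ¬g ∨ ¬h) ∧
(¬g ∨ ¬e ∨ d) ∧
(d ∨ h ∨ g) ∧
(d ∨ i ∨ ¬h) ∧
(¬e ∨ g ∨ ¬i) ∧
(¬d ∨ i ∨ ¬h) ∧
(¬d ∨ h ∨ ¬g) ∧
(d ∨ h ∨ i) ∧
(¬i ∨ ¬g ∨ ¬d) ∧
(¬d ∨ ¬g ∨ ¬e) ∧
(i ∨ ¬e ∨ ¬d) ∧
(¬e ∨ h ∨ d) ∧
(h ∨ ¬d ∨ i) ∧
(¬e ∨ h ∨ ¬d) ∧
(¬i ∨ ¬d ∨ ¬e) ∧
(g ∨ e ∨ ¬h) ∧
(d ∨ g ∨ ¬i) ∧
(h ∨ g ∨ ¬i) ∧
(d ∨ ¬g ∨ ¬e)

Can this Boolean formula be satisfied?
Yes

Yes, the formula is satisfiable.

One satisfying assignment is: i=True, e=False, h=True, g=True, d=False

Verification: With this assignment, all 25 clauses evaluate to true.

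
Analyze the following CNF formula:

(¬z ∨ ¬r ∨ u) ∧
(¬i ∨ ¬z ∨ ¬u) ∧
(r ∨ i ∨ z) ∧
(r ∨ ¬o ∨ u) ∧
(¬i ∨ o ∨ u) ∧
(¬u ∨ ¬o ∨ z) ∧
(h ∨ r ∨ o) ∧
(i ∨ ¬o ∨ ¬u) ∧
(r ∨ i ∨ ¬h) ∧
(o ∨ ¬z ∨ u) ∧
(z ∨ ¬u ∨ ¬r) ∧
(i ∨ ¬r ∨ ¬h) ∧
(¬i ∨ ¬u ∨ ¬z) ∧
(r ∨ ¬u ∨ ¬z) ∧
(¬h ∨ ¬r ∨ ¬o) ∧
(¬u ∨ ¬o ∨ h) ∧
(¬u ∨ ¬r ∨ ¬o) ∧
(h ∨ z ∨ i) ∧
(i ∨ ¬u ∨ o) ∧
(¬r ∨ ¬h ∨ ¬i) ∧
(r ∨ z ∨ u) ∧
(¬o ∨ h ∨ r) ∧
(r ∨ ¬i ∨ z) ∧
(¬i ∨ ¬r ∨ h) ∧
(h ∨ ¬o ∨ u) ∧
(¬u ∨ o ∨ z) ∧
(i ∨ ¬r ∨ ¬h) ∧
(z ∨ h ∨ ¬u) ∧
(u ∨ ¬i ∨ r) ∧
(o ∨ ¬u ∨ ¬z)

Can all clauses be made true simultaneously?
No

No, the formula is not satisfiable.

No assignment of truth values to the variables can make all 30 clauses true simultaneously.

The formula is UNSAT (unsatisfiable).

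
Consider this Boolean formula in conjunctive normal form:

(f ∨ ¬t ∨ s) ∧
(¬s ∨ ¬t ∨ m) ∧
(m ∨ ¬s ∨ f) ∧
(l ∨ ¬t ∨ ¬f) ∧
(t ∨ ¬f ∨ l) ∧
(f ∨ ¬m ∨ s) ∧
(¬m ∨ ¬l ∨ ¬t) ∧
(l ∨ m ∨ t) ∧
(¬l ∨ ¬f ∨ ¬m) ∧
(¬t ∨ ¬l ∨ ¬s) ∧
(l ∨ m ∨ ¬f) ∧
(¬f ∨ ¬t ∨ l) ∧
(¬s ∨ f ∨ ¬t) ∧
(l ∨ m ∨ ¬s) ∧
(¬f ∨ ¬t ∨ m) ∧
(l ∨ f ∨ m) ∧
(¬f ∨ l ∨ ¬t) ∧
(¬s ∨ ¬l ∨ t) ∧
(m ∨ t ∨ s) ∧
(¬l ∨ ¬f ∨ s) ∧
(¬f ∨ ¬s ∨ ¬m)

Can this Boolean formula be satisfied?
Yes

Yes, the formula is satisfiable.

One satisfying assignment is: t=False, s=True, m=True, l=False, f=False

Verification: With this assignment, all 21 clauses evaluate to true.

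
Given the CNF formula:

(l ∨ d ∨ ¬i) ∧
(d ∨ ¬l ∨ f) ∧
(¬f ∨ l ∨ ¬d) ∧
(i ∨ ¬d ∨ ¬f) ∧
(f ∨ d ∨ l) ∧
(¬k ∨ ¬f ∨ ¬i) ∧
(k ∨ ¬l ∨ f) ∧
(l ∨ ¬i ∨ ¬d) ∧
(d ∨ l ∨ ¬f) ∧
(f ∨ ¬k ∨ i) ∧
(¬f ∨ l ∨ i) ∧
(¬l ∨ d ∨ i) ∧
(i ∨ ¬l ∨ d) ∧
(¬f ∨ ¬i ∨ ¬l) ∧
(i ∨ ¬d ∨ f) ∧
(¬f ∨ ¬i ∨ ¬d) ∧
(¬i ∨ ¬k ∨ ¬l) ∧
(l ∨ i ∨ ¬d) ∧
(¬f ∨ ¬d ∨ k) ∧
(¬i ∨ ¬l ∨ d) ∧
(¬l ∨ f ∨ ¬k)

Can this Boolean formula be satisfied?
No

No, the formula is not satisfiable.

No assignment of truth values to the variables can make all 21 clauses true simultaneously.

The formula is UNSAT (unsatisfiable).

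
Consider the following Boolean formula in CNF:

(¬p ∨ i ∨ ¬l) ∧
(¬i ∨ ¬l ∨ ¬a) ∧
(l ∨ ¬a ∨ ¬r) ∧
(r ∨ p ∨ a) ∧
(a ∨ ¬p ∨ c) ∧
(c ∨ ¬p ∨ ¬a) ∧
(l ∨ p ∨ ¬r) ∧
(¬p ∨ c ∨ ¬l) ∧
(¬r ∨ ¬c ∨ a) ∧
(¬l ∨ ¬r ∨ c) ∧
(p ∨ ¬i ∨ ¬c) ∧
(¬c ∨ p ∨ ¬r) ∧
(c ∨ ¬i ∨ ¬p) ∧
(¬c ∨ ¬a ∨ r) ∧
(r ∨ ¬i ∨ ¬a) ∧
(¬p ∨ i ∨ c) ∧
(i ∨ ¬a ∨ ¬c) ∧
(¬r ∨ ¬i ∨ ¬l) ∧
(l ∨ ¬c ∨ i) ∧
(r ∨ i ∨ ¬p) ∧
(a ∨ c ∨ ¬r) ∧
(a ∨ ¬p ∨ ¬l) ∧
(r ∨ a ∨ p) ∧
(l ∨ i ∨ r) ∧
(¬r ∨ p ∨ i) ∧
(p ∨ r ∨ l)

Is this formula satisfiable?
Yes

Yes, the formula is satisfiable.

One satisfying assignment is: c=False, i=False, l=True, p=False, r=False, a=True

Verification: With this assignment, all 26 clauses evaluate to true.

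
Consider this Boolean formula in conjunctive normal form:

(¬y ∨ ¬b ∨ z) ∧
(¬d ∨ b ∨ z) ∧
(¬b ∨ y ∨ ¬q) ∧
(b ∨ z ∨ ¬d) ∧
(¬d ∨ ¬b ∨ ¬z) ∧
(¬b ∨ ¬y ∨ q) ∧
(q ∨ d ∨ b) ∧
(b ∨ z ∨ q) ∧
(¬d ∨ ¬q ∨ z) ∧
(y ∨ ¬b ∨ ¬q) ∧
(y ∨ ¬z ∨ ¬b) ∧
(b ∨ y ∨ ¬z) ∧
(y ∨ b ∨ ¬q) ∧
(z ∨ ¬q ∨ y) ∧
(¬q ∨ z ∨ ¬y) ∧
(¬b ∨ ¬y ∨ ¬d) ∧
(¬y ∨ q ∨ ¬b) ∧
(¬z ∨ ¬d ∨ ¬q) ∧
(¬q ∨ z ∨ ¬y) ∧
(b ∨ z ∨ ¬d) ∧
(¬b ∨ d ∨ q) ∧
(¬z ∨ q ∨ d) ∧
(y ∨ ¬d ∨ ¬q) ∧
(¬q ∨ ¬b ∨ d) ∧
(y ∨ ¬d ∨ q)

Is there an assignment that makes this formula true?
Yes

Yes, the formula is satisfiable.

One satisfying assignment is: z=True, y=True, q=True, b=False, d=False

Verification: With this assignment, all 25 clauses evaluate to true.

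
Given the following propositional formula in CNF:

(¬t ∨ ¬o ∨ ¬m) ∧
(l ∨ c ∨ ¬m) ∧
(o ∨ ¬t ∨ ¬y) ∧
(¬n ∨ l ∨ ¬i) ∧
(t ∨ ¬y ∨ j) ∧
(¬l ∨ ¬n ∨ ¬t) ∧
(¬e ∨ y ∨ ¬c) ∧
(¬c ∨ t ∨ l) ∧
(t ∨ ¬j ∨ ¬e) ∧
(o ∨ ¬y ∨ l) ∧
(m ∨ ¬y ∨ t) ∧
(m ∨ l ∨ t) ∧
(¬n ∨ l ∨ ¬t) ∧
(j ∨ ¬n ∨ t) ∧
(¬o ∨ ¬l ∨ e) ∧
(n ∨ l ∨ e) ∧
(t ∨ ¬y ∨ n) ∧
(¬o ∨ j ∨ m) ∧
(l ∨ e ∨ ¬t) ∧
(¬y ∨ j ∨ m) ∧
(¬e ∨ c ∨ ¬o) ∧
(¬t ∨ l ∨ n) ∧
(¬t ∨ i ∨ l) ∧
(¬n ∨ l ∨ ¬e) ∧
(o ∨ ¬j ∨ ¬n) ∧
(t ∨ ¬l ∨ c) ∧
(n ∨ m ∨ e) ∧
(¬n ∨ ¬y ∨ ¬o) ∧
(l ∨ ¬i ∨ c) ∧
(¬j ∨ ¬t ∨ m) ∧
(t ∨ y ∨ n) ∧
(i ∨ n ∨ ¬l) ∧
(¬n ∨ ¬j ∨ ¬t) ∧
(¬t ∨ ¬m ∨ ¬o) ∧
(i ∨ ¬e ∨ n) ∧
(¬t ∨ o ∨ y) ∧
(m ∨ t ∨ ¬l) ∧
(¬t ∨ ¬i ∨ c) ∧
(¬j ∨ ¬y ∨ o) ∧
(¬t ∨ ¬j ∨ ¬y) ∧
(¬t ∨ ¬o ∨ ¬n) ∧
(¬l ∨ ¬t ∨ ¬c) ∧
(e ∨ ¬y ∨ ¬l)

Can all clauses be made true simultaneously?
No

No, the formula is not satisfiable.

No assignment of truth values to the variables can make all 43 clauses true simultaneously.

The formula is UNSAT (unsatisfiable).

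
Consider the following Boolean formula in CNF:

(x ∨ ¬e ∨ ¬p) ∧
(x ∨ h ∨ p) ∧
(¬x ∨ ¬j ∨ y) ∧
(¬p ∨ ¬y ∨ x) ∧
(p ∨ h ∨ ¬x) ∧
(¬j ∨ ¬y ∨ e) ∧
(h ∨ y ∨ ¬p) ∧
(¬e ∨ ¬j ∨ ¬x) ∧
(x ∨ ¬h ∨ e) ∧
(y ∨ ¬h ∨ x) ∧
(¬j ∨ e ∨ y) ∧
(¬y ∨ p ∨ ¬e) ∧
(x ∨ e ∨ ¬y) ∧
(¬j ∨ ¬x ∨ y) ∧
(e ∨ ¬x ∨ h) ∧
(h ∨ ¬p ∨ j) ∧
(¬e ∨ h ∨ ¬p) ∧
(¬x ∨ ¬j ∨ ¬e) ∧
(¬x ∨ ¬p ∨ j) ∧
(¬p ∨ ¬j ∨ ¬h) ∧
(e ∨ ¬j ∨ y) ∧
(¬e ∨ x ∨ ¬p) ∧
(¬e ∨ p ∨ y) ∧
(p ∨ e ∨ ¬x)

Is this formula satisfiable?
No

No, the formula is not satisfiable.

No assignment of truth values to the variables can make all 24 clauses true simultaneously.

The formula is UNSAT (unsatisfiable).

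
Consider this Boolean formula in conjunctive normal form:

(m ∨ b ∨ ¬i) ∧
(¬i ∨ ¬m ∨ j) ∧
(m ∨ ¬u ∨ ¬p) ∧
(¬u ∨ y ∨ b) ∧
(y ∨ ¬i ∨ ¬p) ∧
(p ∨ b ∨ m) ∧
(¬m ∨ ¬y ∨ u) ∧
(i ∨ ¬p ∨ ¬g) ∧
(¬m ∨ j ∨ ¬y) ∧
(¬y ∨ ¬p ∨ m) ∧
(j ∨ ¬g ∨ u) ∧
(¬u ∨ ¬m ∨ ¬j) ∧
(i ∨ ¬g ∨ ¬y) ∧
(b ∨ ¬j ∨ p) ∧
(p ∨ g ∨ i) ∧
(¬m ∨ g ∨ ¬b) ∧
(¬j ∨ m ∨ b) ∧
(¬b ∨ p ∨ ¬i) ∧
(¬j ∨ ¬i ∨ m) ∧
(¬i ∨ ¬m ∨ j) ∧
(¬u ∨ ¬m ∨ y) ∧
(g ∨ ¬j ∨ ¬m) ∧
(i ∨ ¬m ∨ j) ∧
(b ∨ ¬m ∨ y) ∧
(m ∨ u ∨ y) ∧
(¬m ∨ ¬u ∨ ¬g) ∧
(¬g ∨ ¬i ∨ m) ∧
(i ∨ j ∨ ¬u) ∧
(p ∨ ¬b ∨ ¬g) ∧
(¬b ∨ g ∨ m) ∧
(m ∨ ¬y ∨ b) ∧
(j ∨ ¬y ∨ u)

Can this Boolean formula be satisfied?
No

No, the formula is not satisfiable.

No assignment of truth values to the variables can make all 32 clauses true simultaneously.

The formula is UNSAT (unsatisfiable).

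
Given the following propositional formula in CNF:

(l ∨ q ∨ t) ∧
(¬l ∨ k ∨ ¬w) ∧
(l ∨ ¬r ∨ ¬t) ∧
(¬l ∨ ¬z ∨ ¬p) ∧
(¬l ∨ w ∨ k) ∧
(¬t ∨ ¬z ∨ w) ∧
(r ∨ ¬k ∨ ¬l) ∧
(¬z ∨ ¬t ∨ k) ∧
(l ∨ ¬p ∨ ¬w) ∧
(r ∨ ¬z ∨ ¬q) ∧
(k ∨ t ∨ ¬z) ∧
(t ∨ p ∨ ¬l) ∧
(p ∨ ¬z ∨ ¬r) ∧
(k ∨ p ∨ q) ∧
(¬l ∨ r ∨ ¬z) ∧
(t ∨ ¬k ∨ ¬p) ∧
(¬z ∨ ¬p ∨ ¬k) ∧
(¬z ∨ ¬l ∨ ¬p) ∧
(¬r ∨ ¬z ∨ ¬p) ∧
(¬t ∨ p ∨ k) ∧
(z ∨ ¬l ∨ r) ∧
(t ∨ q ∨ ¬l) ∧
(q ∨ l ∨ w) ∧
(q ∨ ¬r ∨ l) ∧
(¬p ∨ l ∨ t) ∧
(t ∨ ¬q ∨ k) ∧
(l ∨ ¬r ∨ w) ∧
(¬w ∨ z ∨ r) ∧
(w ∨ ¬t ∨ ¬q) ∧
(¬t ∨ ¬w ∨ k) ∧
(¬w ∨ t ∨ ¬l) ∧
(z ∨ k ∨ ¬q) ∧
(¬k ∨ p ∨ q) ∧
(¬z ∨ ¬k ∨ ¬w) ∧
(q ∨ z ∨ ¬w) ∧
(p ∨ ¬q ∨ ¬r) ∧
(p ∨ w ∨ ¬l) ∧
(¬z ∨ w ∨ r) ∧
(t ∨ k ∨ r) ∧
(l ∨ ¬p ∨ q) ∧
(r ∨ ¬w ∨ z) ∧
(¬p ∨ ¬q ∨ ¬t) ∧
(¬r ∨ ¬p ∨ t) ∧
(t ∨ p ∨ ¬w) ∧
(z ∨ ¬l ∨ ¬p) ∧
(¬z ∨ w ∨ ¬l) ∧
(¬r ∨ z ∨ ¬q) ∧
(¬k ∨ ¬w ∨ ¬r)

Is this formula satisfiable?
Yes

Yes, the formula is satisfiable.

One satisfying assignment is: z=False, q=True, w=False, t=False, p=False, r=False, k=True, l=False

Verification: With this assignment, all 48 clauses evaluate to true.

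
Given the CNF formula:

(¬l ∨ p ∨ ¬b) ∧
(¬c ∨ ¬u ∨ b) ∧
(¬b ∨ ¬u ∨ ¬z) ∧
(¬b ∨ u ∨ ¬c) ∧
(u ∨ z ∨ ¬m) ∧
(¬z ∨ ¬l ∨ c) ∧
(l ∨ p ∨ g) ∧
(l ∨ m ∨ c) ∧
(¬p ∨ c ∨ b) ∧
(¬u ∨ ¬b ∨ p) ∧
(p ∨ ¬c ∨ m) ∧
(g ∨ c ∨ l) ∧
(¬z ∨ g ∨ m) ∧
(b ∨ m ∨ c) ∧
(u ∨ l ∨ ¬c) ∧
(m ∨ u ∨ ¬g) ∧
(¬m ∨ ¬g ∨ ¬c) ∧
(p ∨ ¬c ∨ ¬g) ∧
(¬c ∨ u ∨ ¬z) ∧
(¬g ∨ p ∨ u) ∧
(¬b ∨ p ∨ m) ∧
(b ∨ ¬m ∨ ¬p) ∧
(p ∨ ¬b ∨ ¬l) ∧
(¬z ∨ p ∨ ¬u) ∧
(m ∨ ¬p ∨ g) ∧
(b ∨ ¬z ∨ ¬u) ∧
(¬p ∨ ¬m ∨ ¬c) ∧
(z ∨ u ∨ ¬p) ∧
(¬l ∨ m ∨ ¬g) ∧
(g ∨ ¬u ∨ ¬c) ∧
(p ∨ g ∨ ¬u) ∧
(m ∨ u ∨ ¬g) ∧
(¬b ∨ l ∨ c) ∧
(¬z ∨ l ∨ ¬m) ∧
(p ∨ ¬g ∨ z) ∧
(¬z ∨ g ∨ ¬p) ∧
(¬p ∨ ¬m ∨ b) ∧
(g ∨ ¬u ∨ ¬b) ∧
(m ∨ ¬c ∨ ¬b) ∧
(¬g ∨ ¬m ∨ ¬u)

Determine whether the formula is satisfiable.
No

No, the formula is not satisfiable.

No assignment of truth values to the variables can make all 40 clauses true simultaneously.

The formula is UNSAT (unsatisfiable).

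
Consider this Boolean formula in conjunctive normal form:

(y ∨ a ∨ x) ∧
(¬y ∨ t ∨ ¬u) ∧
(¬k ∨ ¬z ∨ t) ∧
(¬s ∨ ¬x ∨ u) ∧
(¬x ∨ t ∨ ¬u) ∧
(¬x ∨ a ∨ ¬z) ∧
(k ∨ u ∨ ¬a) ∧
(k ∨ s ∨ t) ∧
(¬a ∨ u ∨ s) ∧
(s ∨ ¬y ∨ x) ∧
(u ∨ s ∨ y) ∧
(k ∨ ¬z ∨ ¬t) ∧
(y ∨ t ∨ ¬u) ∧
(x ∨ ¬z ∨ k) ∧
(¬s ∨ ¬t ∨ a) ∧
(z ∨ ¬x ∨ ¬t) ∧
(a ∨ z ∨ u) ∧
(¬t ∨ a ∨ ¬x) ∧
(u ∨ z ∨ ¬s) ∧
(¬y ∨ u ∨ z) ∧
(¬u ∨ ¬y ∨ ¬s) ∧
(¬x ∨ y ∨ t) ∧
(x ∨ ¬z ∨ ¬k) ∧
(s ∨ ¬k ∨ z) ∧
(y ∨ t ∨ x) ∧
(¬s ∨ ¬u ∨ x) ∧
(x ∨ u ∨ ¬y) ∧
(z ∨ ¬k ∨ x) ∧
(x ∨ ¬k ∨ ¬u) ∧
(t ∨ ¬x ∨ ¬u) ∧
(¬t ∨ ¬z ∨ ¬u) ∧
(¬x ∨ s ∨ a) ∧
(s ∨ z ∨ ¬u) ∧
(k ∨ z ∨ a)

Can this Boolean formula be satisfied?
No

No, the formula is not satisfiable.

No assignment of truth values to the variables can make all 34 clauses true simultaneously.

The formula is UNSAT (unsatisfiable).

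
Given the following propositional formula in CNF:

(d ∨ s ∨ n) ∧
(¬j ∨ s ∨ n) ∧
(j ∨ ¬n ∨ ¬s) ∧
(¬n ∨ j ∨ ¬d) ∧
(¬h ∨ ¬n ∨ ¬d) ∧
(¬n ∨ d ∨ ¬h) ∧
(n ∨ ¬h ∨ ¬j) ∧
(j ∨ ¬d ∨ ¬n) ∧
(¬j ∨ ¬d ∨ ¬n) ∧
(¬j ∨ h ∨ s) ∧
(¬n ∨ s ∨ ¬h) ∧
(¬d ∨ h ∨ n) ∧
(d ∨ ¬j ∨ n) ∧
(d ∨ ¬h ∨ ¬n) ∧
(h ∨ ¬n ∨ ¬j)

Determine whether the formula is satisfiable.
Yes

Yes, the formula is satisfiable.

One satisfying assignment is: s=False, j=False, d=False, h=False, n=True

Verification: With this assignment, all 15 clauses evaluate to true.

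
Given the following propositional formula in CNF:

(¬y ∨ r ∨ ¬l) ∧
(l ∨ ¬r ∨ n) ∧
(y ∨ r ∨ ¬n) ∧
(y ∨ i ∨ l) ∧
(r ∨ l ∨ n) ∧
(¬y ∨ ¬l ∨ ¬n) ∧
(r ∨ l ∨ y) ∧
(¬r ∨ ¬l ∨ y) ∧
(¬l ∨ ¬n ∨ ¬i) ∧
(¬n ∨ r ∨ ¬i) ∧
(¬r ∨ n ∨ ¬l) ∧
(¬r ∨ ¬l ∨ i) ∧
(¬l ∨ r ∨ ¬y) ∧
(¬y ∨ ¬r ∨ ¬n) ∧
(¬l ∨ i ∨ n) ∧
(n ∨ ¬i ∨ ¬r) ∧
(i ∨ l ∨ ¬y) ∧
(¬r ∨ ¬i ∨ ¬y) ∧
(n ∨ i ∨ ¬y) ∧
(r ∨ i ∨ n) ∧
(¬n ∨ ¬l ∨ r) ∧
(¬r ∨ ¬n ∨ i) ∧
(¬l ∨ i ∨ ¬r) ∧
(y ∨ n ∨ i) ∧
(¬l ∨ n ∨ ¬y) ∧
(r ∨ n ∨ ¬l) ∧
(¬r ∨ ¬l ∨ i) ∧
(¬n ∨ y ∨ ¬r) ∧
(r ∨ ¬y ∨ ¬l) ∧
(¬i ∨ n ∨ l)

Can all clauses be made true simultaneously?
No

No, the formula is not satisfiable.

No assignment of truth values to the variables can make all 30 clauses true simultaneously.

The formula is UNSAT (unsatisfiable).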